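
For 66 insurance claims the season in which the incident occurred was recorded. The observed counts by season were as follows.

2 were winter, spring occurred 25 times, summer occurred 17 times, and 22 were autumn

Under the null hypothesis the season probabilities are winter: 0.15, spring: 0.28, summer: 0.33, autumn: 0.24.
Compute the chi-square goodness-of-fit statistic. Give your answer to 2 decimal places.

12.05

Expected counts E_i = n·p_i: 66×0.15 = 9.9, 66×0.28 = 18.48, 66×0.33 = 21.78, 66×0.24 = 15.84.
cat         O        E   (O−E)²/E
winter      2      9.9      6.304
spring     25    18.48      2.300
summer     17    21.78      1.049
autumn     22    15.84      2.396
Sum = 12.05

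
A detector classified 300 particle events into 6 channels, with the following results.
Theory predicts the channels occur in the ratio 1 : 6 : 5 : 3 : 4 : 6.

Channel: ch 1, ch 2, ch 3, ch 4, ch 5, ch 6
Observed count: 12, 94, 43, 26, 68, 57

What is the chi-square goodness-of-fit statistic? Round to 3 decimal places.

Ratio total = 25. Expected counts: 300×1/25 = 12, 300×6/25 = 72, 300×5/25 = 60, 300×3/25 = 36, 300×4/25 = 48, 300×6/25 = 72.
ch 1: (12 − 12)²/12 = 0/12 = 0.0000
ch 2: (94 − 72)²/72 = 484/72 = 6.7222
ch 3: (43 − 60)²/60 = 289/60 = 4.8167
ch 4: (26 − 36)²/36 = 100/36 = 2.7778
ch 5: (68 − 48)²/48 = 400/48 = 8.3333
ch 6: (57 − 72)²/72 = 225/72 = 3.1250
Sum = 25.775

25.775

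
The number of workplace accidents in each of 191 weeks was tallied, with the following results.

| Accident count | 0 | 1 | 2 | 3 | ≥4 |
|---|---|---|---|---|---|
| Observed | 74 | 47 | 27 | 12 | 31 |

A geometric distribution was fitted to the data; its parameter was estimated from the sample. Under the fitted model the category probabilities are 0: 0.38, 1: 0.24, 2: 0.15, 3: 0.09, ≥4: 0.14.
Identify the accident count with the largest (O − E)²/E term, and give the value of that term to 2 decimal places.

3, 1.57

Expected counts E_i = n·p_i: 191×0.38 = 72.58, 191×0.24 = 45.84, 191×0.15 = 28.65, 191×0.09 = 17.19, 191×0.14 = 26.74.
cat         O        E   (O−E)²/E
0          74    72.58      0.028
1          47    45.84      0.029
2          27    28.65      0.095
3          12    17.19      1.567
≥4         31    26.74      0.679
The largest term is for 3: 1.57.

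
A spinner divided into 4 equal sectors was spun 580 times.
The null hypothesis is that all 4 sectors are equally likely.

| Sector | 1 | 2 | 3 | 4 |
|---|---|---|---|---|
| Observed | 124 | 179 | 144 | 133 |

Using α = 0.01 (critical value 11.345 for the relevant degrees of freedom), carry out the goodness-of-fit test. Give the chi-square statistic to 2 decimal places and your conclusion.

12.01; reject

Under H₀ each category has probability 1/4, so each expected count is 580/4 = 145.
1: (124 − 145)²/145 = 441/145 = 3.041
2: (179 − 145)²/145 = 1156/145 = 7.972
3: (144 − 145)²/145 = 1/145 = 0.007
4: (133 − 145)²/145 = 144/145 = 0.993
Sum = 12.01
df = 3. Since 12.01 > 11.345, we reject H₀.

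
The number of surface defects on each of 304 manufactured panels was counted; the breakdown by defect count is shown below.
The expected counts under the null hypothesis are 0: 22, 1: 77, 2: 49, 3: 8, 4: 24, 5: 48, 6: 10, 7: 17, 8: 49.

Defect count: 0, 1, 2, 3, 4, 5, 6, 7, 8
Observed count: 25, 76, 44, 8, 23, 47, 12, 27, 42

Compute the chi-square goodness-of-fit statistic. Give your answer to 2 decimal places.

χ² = (25−22)²/22 + (76−77)²/77 + (44−49)²/49 + (8−8)²/8 + (23−24)²/24 + (47−48)²/48 + (12−10)²/10 + (27−17)²/17 + (42−49)²/49
   = 0.409 + 0.013 + 0.510 + 0.000 + 0.042 + 0.021 + 0.400 + 5.882 + 1.000
Sum = 8.28

8.28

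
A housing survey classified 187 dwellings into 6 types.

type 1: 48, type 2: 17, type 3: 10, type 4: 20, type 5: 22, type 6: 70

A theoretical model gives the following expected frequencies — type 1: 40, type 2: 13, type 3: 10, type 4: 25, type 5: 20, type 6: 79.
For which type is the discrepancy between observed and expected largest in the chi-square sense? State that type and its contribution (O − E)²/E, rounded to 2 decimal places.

χ² = (48−40)²/40 + (17−13)²/13 + (10−10)²/10 + (20−25)²/25 + (22−20)²/20 + (70−79)²/79
   = 1.600 + 1.231 + 0.000 + 1.000 + 0.200 + 1.025
The largest term is for type 1: 1.60.

type 1, 1.60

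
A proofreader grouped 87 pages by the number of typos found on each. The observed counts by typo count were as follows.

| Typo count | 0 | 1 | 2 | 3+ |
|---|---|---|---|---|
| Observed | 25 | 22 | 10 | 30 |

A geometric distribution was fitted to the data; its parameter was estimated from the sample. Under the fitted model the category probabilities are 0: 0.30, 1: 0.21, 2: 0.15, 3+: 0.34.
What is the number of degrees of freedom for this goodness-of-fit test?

2

There are k = 4 categories and 1 parameter estimated from the data, so df = 4 − 1 − 1 = 2.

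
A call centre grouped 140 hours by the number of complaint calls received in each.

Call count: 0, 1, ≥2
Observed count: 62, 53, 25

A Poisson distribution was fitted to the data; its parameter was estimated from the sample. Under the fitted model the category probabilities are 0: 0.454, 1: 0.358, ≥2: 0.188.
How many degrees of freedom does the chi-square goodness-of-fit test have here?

1

There are k = 3 categories and 1 parameter estimated from the data, so df = 3 − 1 − 1 = 1.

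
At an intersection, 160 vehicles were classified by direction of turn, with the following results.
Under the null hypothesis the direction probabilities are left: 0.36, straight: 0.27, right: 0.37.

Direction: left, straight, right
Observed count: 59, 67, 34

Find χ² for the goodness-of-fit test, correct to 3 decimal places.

Expected counts E_i = n·p_i: 160×0.36 = 57.6, 160×0.27 = 43.2, 160×0.37 = 59.2.
cat           O        E   (O−E)²/E
left         59     57.6     0.0340
straight     67     43.2    13.1120
right        34     59.2    10.7270
Sum = 23.873

23.873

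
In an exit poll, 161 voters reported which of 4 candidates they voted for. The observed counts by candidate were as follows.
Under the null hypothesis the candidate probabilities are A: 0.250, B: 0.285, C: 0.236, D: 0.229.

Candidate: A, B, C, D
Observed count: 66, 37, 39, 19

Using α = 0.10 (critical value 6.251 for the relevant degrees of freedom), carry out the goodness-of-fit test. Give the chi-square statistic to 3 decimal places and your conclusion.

Expected counts E_i = n·p_i: 161×0.250 = 40.25, 161×0.285 = 45.885, 161×0.236 = 37.996, 161×0.229 = 36.869.
cat         O        E   (O−E)²/E
A          66    40.25    16.4736
B          37   45.885     1.7205
C          39   37.996     0.0265
D          19   36.869     8.6604
Sum = 26.881
df = 3. Since 26.881 > 6.251, we reject H₀.

26.881; reject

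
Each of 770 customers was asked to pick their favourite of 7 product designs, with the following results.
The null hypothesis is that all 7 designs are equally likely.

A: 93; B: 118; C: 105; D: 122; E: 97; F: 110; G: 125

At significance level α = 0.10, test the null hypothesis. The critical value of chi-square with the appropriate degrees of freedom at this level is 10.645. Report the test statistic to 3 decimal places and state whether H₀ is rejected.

8.327; do not reject

Under H₀ each category has probability 1/7, so each expected count is 770/7 = 110.
cat         O        E   (O−E)²/E
A          93      110     2.6273
B         118      110     0.5818
C         105      110     0.2273
D         122      110     1.3091
E          97      110     1.5364
F         110      110     0.0000
G         125      110     2.0455
Sum = 8.327
df = 6. Since 8.327 < 10.645, we do not reject H₀.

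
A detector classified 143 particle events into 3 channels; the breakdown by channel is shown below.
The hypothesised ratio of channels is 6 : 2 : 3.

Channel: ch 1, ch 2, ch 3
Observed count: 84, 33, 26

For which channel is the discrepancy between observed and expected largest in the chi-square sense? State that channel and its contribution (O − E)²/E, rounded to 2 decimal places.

Ratio total = 11. Expected counts: 143×6/11 = 78, 143×2/11 = 26, 143×3/11 = 39.
cat         O        E   (O−E)²/E
ch 1       84       78      0.462
ch 2       33       26      1.885
ch 3       26       39      4.333
The largest term is for ch 3: 4.33.

ch 3, 4.33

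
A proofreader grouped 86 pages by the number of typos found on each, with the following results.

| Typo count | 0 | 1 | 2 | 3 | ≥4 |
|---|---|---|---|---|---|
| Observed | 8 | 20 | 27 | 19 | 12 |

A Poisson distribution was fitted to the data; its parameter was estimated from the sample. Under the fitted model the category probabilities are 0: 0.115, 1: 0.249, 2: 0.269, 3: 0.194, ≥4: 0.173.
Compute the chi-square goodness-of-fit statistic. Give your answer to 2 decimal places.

Expected counts E_i = n·p_i: 86×0.115 = 9.89, 86×0.249 = 21.414, 86×0.269 = 23.134, 86×0.194 = 16.684, 86×0.173 = 14.878.
cat         O        E   (O−E)²/E
0           8     9.89      0.361
1          20   21.414      0.093
2          27   23.134      0.646
3          19   16.684      0.321
≥4         12   14.878      0.557
Sum = 1.98

1.98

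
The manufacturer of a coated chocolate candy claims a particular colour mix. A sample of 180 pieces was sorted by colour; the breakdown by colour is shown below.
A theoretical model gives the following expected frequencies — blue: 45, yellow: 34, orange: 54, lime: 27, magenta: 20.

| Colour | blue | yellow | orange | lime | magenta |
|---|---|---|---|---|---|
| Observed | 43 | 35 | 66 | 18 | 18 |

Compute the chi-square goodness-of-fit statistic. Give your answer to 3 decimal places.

5.985

χ² = (43−45)²/45 + (35−34)²/34 + (66−54)²/54 + (18−27)²/27 + (18−20)²/20
   = 0.0889 + 0.0294 + 2.6667 + 3.0000 + 0.2000
Sum = 5.985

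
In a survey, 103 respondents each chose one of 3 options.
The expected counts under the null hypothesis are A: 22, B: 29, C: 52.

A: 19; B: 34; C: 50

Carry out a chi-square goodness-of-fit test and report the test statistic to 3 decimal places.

χ² = (19−22)²/22 + (34−29)²/29 + (50−52)²/52
   = 0.4091 + 0.8621 + 0.0769
Sum = 1.348

1.348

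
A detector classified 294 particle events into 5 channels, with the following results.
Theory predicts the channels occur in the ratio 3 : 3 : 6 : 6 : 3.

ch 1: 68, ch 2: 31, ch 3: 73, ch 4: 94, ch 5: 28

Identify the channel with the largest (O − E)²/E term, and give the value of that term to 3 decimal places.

Ratio total = 21. Expected counts: 294×3/21 = 42, 294×3/21 = 42, 294×6/21 = 84, 294×6/21 = 84, 294×3/21 = 42.
χ² = (68−42)²/42 + (31−42)²/42 + (73−84)²/84 + (94−84)²/84 + (28−42)²/42
   = 16.0952 + 2.8810 + 1.4405 + 1.1905 + 4.6667
The largest term is for ch 1: 16.095.

ch 1, 16.095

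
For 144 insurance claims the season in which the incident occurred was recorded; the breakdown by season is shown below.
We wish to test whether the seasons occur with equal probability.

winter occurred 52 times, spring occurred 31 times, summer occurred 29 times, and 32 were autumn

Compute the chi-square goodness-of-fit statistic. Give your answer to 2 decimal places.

9.61

Under H₀ each category has probability 1/4, so each expected count is 144/4 = 36.
χ² = (52−36)²/36 + (31−36)²/36 + (29−36)²/36 + (32−36)²/36
   = 7.111 + 0.694 + 1.361 + 0.444
Sum = 9.61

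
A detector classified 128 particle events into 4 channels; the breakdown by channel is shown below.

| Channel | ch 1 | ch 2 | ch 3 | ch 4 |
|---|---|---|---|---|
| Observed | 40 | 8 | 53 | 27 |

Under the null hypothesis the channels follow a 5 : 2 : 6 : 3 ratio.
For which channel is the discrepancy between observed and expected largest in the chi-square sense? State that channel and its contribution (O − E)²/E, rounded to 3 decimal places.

ch 2, 4.000

Ratio total = 16. Expected counts: 128×5/16 = 40, 128×2/16 = 16, 128×6/16 = 48, 128×3/16 = 24.
ch 1: (40 − 40)²/40 = 0/40 = 0.0000
ch 2: (8 − 16)²/16 = 64/16 = 4.0000
ch 3: (53 − 48)²/48 = 25/48 = 0.5208
ch 4: (27 − 24)²/24 = 9/24 = 0.3750
The largest term is for ch 2: 4.000.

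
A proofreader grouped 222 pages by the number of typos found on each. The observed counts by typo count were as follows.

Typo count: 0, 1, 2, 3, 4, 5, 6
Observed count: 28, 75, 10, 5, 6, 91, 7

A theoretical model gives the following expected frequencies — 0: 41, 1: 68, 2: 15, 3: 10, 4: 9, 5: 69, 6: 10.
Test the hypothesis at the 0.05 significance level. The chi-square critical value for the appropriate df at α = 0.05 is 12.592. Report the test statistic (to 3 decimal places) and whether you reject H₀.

cat         O        E   (O−E)²/E
0          28       41     4.1220
1          75       68     0.7206
2          10       15     1.6667
3           5       10     2.5000
4           6        9     1.0000
5          91       69     7.0145
6           7       10     0.9000
Sum = 17.924
df = 6. Since 17.924 > 12.592, we reject H₀.

17.924; reject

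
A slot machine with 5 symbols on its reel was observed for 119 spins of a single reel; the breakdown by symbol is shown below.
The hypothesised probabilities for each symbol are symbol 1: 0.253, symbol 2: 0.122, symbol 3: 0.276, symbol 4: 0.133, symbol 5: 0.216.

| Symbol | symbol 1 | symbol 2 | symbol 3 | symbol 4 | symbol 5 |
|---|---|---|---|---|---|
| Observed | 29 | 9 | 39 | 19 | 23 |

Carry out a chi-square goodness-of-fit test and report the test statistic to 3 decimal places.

4.212

Expected counts E_i = n·p_i: 119×0.253 = 30.107, 119×0.122 = 14.518, 119×0.276 = 32.844, 119×0.133 = 15.827, 119×0.216 = 25.704.
cat           O        E   (O−E)²/E
symbol 1     29   30.107     0.0407
symbol 2      9   14.518     2.0973
symbol 3     39   32.844     1.1538
symbol 4     19   15.827     0.6361
symbol 5     23   25.704     0.2845
Sum = 4.212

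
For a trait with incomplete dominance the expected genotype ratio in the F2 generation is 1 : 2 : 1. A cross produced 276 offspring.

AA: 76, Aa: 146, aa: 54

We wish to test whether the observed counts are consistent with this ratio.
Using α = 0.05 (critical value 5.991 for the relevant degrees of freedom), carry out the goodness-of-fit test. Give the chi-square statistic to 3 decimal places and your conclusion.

Ratio total = 4. Expected counts: 276×1/4 = 69, 276×2/4 = 138, 276×1/4 = 69.
AA: (76 − 69)²/69 = 49/69 = 0.7101
Aa: (146 − 138)²/138 = 64/138 = 0.4638
aa: (54 − 69)²/69 = 225/69 = 3.2609
Sum = 4.435
df = 2. Since 4.435 < 5.991, we do not reject H₀.

4.435; do not reject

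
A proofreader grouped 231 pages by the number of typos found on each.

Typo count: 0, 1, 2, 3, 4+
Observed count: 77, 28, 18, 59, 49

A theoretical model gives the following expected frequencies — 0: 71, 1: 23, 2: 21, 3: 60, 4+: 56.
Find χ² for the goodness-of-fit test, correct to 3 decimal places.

0: (77 − 71)²/71 = 36/71 = 0.5070
1: (28 − 23)²/23 = 25/23 = 1.0870
2: (18 − 21)²/21 = 9/21 = 0.4286
3: (59 − 60)²/60 = 1/60 = 0.0167
4+: (49 − 56)²/56 = 49/56 = 0.8750
Sum = 2.914

2.914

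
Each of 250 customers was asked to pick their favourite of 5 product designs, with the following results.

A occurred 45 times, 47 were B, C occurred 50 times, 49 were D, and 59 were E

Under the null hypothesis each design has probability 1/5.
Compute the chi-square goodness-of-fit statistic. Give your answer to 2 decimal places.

2.32

Under H₀ each category has probability 1/5, so each expected count is 250/5 = 50.
cat         O        E   (O−E)²/E
A          45       50      0.500
B          47       50      0.180
C          50       50      0.000
D          49       50      0.020
E          59       50      1.620
Sum = 2.32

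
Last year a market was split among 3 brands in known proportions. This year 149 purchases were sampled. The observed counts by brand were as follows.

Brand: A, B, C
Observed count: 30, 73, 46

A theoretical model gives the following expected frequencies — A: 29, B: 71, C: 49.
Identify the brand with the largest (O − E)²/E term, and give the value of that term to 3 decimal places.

C, 0.184

A: (30 − 29)²/29 = 1/29 = 0.0345
B: (73 − 71)²/71 = 4/71 = 0.0563
C: (46 − 49)²/49 = 9/49 = 0.1837
The largest term is for C: 0.184.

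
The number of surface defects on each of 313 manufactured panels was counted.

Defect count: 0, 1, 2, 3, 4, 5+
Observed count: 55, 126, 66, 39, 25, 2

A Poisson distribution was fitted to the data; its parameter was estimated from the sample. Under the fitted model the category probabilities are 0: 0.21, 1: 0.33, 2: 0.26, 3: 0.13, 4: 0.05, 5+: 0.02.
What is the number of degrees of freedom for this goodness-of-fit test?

4

There are k = 6 categories and 1 parameter estimated from the data, so df = 6 − 1 − 1 = 4.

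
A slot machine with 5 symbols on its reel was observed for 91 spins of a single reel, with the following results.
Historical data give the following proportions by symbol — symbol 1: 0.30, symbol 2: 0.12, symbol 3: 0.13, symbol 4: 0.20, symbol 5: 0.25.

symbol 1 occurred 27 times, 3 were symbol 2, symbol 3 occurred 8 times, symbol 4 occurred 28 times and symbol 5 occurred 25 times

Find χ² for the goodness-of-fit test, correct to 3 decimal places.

Expected counts E_i = n·p_i: 91×0.30 = 27.3, 91×0.12 = 10.92, 91×0.13 = 11.83, 91×0.20 = 18.2, 91×0.25 = 22.75.
χ² = (27−27.3)²/27.3 + (3−10.92)²/10.92 + (8−11.83)²/11.83 + (28−18.2)²/18.2 + (25−22.75)²/22.75
   = 0.0033 + 5.7442 + 1.2400 + 5.2769 + 0.2225
Sum = 12.487

12.487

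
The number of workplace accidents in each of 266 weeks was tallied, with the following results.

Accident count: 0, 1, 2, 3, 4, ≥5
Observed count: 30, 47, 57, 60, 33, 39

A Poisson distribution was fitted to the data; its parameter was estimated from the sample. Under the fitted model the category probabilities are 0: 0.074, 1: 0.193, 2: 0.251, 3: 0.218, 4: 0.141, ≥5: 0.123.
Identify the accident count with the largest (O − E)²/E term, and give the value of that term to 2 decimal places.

0, 5.41

Expected counts E_i = n·p_i: 266×0.074 = 19.684, 266×0.193 = 51.338, 266×0.251 = 66.766, 266×0.218 = 57.988, 266×0.141 = 37.506, 266×0.123 = 32.718.
0: (30 − 19.684)²/19.684 = 106.419856/19.684 = 5.406
1: (47 − 51.338)²/51.338 = 18.818244/51.338 = 0.367
2: (57 − 66.766)²/66.766 = 95.374756/66.766 = 1.428
3: (60 − 57.988)²/57.988 = 4.048144/57.988 = 0.070
4: (33 − 37.506)²/37.506 = 20.304036/37.506 = 0.541
≥5: (39 − 32.718)²/32.718 = 39.463524/32.718 = 1.206
The largest term is for 0: 5.41.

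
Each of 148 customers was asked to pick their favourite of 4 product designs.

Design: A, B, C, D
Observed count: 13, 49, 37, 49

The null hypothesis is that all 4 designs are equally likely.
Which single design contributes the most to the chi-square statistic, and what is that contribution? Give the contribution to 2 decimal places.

Under H₀ each category has probability 1/4, so each expected count is 148/4 = 37.
cat         O        E   (O−E)²/E
A          13       37     15.568
B          49       37      3.892
C          37       37      0.000
D          49       37      3.892
The largest term is for A: 15.57.

A, 15.57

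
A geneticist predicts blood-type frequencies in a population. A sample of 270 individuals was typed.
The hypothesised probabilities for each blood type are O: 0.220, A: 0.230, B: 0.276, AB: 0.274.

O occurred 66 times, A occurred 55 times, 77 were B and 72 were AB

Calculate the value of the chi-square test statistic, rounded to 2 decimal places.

Expected counts E_i = n·p_i: 270×0.220 = 59.4, 270×0.230 = 62.1, 270×0.276 = 74.52, 270×0.274 = 73.98.
cat         O        E   (O−E)²/E
O          66     59.4      0.733
A          55     62.1      0.812
B          77    74.52      0.083
AB         72    73.98      0.053
Sum = 1.68

1.68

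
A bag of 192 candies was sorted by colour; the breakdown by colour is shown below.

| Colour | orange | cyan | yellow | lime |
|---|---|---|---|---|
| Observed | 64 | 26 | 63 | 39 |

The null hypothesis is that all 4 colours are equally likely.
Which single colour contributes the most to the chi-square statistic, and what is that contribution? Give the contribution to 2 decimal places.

cyan, 10.08

Expected count for each of the 4 categories: 192/4 = 48.
orange: (64 − 48)²/48 = 256/48 = 5.333
cyan: (26 − 48)²/48 = 484/48 = 10.083
yellow: (63 − 48)²/48 = 225/48 = 4.688
lime: (39 − 48)²/48 = 81/48 = 1.688
The largest term is for cyan: 10.08.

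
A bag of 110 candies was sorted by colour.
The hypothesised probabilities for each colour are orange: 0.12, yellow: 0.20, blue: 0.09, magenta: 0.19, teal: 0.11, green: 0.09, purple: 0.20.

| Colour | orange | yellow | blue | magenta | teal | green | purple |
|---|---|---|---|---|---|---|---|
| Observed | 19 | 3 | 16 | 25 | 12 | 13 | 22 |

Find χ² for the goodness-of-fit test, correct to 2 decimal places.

24.49

Expected counts E_i = n·p_i: 110×0.12 = 13.2, 110×0.20 = 22, 110×0.09 = 9.9, 110×0.19 = 20.9, 110×0.11 = 12.1, 110×0.09 = 9.9, 110×0.20 = 22.
orange: (19 − 13.2)²/13.2 = 33.64/13.2 = 2.548
yellow: (3 − 22)²/22 = 361/22 = 16.409
blue: (16 − 9.9)²/9.9 = 37.21/9.9 = 3.759
magenta: (25 − 20.9)²/20.9 = 16.81/20.9 = 0.804
teal: (12 − 12.1)²/12.1 = 0.01/12.1 = 0.001
green: (13 − 9.9)²/9.9 = 9.61/9.9 = 0.971
purple: (22 − 22)²/22 = 0/22 = 0.000
Sum = 24.49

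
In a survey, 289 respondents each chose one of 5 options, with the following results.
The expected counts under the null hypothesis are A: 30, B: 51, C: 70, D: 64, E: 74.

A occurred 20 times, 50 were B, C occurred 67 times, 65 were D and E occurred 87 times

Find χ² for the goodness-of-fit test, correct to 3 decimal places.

χ² = (20−30)²/30 + (50−51)²/51 + (67−70)²/70 + (65−64)²/64 + (87−74)²/74
   = 3.3333 + 0.0196 + 0.1286 + 0.0156 + 2.2838
Sum = 5.781

5.781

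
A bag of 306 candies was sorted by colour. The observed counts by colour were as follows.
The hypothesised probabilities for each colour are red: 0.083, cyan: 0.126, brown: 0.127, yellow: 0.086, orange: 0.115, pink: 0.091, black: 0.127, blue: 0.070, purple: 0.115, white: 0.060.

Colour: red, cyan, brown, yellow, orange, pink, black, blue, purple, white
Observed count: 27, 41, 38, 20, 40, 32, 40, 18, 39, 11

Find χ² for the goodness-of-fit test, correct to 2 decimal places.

7.01

Expected counts E_i = n·p_i: 306×0.083 = 25.398, 306×0.126 = 38.556, 306×0.127 = 38.862, 306×0.086 = 26.316, 306×0.115 = 35.19, 306×0.091 = 27.846, 306×0.127 = 38.862, 306×0.070 = 21.42, 306×0.115 = 35.19, 306×0.060 = 18.36.
cat         O        E   (O−E)²/E
red        27   25.398      0.101
cyan       41   38.556      0.155
brown      38   38.862      0.019
yellow     20   26.316      1.516
orange     40    35.19      0.657
pink       32   27.846      0.620
black      40   38.862      0.033
blue       18    21.42      0.546
purple     39    35.19      0.413
white      11    18.36      2.950
Sum = 7.01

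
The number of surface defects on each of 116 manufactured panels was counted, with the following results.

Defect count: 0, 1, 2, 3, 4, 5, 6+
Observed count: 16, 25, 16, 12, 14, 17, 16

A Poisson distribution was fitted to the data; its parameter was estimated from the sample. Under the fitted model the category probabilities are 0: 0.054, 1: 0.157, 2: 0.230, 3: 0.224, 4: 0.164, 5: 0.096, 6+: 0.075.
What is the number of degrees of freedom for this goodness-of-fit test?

There are k = 7 categories and 1 parameter estimated from the data, so df = 7 − 1 − 1 = 5.

5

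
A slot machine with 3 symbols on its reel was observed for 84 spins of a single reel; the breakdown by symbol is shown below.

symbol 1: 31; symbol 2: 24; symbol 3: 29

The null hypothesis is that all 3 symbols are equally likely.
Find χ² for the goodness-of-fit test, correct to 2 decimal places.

Under H₀ each category has probability 1/3, so each expected count is 84/3 = 28.
χ² = (31−28)²/28 + (24−28)²/28 + (29−28)²/28
   = 0.321 + 0.571 + 0.036
Sum = 0.93

0.93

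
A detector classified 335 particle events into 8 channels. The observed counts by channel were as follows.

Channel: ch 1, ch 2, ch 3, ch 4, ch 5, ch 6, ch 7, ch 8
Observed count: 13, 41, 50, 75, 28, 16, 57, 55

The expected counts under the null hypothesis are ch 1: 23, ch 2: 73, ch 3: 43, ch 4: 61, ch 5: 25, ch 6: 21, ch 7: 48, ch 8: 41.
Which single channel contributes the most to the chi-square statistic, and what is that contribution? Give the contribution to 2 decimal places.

ch 2, 14.03

ch 1: (13 − 23)²/23 = 100/23 = 4.348
ch 2: (41 − 73)²/73 = 1024/73 = 14.027
ch 3: (50 − 43)²/43 = 49/43 = 1.140
ch 4: (75 − 61)²/61 = 196/61 = 3.213
ch 5: (28 − 25)²/25 = 9/25 = 0.360
ch 6: (16 − 21)²/21 = 25/21 = 1.190
ch 7: (57 − 48)²/48 = 81/48 = 1.688
ch 8: (55 − 41)²/41 = 196/41 = 4.780
The largest term is for ch 2: 14.03.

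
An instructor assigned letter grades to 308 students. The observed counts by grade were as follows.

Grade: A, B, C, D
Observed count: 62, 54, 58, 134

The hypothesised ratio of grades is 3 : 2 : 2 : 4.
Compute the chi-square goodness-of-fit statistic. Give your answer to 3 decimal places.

10.226

Ratio total = 11. Expected counts: 308×3/11 = 84, 308×2/11 = 56, 308×2/11 = 56, 308×4/11 = 112.
A: (62 − 84)²/84 = 484/84 = 5.7619
B: (54 − 56)²/56 = 4/56 = 0.0714
C: (58 − 56)²/56 = 4/56 = 0.0714
D: (134 − 112)²/112 = 484/112 = 4.3214
Sum = 10.226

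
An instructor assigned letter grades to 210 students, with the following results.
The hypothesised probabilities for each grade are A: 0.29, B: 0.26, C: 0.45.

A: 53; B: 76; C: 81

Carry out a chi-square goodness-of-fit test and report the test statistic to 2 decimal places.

Expected counts E_i = n·p_i: 210×0.29 = 60.9, 210×0.26 = 54.6, 210×0.45 = 94.5.
A: (53 − 60.9)²/60.9 = 62.41/60.9 = 1.025
B: (76 − 54.6)²/54.6 = 457.96/54.6 = 8.388
C: (81 − 94.5)²/94.5 = 182.25/94.5 = 1.929
Sum = 11.34

11.34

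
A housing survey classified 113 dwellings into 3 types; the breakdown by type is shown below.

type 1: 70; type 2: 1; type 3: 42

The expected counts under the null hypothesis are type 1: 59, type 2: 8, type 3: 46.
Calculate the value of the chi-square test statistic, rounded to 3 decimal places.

cat         O        E   (O−E)²/E
type 1     70       59     2.0508
type 2      1        8     6.1250
type 3     42       46     0.3478
Sum = 8.524

8.524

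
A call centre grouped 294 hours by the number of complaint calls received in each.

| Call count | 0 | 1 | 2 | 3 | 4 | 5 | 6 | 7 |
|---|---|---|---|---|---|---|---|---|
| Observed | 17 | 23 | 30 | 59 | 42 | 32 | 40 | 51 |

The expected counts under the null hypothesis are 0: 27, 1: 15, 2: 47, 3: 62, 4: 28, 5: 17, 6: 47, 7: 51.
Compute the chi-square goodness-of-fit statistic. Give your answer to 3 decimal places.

cat         O        E   (O−E)²/E
0          17       27     3.7037
1          23       15     4.2667
2          30       47     6.1489
3          59       62     0.1452
4          42       28     7.0000
5          32       17    13.2353
6          40       47     1.0426
7          51       51     0.0000
Sum = 35.542

35.542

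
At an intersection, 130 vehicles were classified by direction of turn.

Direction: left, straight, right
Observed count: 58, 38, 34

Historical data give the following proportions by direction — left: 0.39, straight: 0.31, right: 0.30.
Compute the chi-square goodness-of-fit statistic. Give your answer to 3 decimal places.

Expected counts E_i = n·p_i: 130×0.39 = 50.7, 130×0.31 = 40.3, 130×0.30 = 39.
cat           O        E   (O−E)²/E
left         58     50.7     1.0511
straight     38     40.3     0.1313
right        34       39     0.6410
Sum = 1.823

1.823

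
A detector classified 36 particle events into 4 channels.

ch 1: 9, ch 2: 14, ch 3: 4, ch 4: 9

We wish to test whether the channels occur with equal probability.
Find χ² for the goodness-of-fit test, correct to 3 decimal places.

Expected count for each of the 4 categories: 36/4 = 9.
ch 1: (9 − 9)²/9 = 0/9 = 0.0000
ch 2: (14 − 9)²/9 = 25/9 = 2.7778
ch 3: (4 − 9)²/9 = 25/9 = 2.7778
ch 4: (9 − 9)²/9 = 0/9 = 0.0000
Sum = 5.556

5.556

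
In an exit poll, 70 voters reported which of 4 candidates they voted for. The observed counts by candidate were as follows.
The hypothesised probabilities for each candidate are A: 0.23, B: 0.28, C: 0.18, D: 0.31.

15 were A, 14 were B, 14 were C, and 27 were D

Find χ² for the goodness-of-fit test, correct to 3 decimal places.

Expected counts E_i = n·p_i: 70×0.23 = 16.1, 70×0.28 = 19.6, 70×0.18 = 12.6, 70×0.31 = 21.7.
A: (15 − 16.1)²/16.1 = 1.21/16.1 = 0.0752
B: (14 − 19.6)²/19.6 = 31.36/19.6 = 1.6000
C: (14 − 12.6)²/12.6 = 1.96/12.6 = 0.1556
D: (27 − 21.7)²/21.7 = 28.09/21.7 = 1.2945
Sum = 3.125

3.125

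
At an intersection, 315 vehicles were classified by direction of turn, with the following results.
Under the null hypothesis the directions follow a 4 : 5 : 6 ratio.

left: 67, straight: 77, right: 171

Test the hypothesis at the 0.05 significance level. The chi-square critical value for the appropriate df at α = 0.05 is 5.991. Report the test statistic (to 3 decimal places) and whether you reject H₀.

Ratio total = 15. Expected counts: 315×4/15 = 84, 315×5/15 = 105, 315×6/15 = 126.
left: (67 − 84)²/84 = 289/84 = 3.4405
straight: (77 − 105)²/105 = 784/105 = 7.4667
right: (171 − 126)²/126 = 2025/126 = 16.0714
Sum = 26.979
df = 2. Since 26.979 > 5.991, we reject H₀.

26.979; reject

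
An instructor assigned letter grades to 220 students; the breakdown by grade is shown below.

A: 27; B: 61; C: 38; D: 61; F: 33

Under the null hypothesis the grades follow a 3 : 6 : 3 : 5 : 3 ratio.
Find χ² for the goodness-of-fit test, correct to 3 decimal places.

2.882

Ratio total = 20. Expected counts: 220×3/20 = 33, 220×6/20 = 66, 220×3/20 = 33, 220×5/20 = 55, 220×3/20 = 33.
χ² = (27−33)²/33 + (61−66)²/66 + (38−33)²/33 + (61−55)²/55 + (33−33)²/33
   = 1.0909 + 0.3788 + 0.7576 + 0.6545 + 0.0000
Sum = 2.882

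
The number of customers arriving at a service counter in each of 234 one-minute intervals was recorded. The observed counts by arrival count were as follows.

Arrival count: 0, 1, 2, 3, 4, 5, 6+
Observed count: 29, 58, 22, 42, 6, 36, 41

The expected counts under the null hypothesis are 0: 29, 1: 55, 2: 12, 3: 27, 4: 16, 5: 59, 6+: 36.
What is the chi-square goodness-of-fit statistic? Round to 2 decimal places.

32.74

cat         O        E   (O−E)²/E
0          29       29      0.000
1          58       55      0.164
2          22       12      8.333
3          42       27      8.333
4           6       16      6.250
5          36       59      8.966
6+         41       36      0.694
Sum = 32.74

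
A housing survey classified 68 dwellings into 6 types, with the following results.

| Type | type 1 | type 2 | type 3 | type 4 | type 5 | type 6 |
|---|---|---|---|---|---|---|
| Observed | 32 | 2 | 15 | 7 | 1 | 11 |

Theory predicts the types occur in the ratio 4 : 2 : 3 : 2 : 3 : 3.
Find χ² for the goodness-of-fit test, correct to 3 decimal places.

Ratio total = 17. Expected counts: 68×4/17 = 16, 68×2/17 = 8, 68×3/17 = 12, 68×2/17 = 8, 68×3/17 = 12, 68×3/17 = 12.
cat         O        E   (O−E)²/E
type 1     32       16    16.0000
type 2      2        8     4.5000
type 3     15       12     0.7500
type 4      7        8     0.1250
type 5      1       12    10.0833
type 6     11       12     0.0833
Sum = 31.542

31.542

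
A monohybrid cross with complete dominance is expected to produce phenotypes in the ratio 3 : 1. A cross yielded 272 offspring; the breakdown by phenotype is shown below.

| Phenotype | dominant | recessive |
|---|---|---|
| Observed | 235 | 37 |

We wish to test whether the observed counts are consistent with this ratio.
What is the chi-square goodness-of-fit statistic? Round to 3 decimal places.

Ratio total = 4. Expected counts: 272×3/4 = 204, 272×1/4 = 68.
χ² = (235−204)²/204 + (37−68)²/68
   = 4.7108 + 14.1324
Sum = 18.843

18.843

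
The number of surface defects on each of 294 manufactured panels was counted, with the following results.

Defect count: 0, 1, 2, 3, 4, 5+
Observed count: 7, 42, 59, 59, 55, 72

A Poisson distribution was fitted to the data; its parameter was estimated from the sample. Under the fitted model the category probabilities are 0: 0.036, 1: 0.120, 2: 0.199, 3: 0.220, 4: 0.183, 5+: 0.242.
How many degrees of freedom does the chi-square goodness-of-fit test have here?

There are k = 6 categories and 1 parameter estimated from the data, so df = 6 − 1 − 1 = 4.

4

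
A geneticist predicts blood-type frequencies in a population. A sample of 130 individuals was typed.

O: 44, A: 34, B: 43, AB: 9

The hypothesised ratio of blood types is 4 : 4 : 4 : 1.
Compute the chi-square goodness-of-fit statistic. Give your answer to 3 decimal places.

1.625

Ratio total = 13. Expected counts: 130×4/13 = 40, 130×4/13 = 40, 130×4/13 = 40, 130×1/13 = 10.
cat         O        E   (O−E)²/E
O          44       40     0.4000
A          34       40     0.9000
B          43       40     0.2250
AB          9       10     0.1000
Sum = 1.625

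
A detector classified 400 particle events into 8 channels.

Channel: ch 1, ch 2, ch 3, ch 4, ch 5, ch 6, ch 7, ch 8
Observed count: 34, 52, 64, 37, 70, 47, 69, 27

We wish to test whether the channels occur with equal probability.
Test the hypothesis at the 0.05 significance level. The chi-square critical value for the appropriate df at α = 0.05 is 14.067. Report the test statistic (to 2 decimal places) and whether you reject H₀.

Under H₀ each category has probability 1/8, so each expected count is 400/8 = 50.
cat         O        E   (O−E)²/E
ch 1       34       50      5.120
ch 2       52       50      0.080
ch 3       64       50      3.920
ch 4       37       50      3.380
ch 5       70       50      8.000
ch 6       47       50      0.180
ch 7       69       50      7.220
ch 8       27       50     10.580
Sum = 38.48
df = 7. Since 38.48 > 14.067, we reject H₀.

38.48; reject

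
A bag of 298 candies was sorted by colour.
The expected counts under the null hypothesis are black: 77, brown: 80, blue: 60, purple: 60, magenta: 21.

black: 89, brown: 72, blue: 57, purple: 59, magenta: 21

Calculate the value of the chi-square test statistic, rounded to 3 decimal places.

2.837

cat          O        E   (O−E)²/E
black       89       77     1.8701
brown       72       80     0.8000
blue        57       60     0.1500
purple      59       60     0.0167
magenta     21       21     0.0000
Sum = 2.837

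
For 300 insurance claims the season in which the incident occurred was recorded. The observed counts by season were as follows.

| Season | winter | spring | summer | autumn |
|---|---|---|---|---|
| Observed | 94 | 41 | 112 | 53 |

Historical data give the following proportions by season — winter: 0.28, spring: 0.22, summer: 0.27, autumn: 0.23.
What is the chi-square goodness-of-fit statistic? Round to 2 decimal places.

Expected counts E_i = n·p_i: 300×0.28 = 84, 300×0.22 = 66, 300×0.27 = 81, 300×0.23 = 69.
cat         O        E   (O−E)²/E
winter     94       84      1.190
spring     41       66      9.470
summer    112       81     11.864
autumn     53       69      3.710
Sum = 26.23

26.23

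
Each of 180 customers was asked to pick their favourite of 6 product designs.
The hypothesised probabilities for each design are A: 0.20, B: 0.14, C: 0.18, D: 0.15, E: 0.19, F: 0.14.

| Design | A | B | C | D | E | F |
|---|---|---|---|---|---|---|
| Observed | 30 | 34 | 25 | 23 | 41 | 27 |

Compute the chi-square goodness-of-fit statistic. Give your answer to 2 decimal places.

Expected counts E_i = n·p_i: 180×0.20 = 36, 180×0.14 = 25.2, 180×0.18 = 32.4, 180×0.15 = 27, 180×0.19 = 34.2, 180×0.14 = 25.2.
χ² = (30−36)²/36 + (34−25.2)²/25.2 + (25−32.4)²/32.4 + (23−27)²/27 + (41−34.2)²/34.2 + (27−25.2)²/25.2
   = 1.000 + 3.073 + 1.690 + 0.593 + 1.352 + 0.129
Sum = 7.84

7.84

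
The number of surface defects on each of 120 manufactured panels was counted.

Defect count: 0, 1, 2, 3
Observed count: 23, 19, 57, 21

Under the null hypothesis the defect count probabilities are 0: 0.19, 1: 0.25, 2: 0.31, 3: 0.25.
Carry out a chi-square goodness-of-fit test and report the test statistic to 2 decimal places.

17.27

Expected counts E_i = n·p_i: 120×0.19 = 22.8, 120×0.25 = 30, 120×0.31 = 37.2, 120×0.25 = 30.
0: (23 − 22.8)²/22.8 = 0.04/22.8 = 0.002
1: (19 − 30)²/30 = 121/30 = 4.033
2: (57 − 37.2)²/37.2 = 392.04/37.2 = 10.539
3: (21 − 30)²/30 = 81/30 = 2.700
Sum = 17.27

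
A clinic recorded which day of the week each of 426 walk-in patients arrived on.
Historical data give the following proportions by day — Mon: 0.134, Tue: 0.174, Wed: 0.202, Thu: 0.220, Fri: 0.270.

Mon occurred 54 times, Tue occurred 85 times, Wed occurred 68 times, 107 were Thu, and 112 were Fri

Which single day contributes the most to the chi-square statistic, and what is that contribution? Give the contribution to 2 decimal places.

Expected counts E_i = n·p_i: 426×0.134 = 57.084, 426×0.174 = 74.124, 426×0.202 = 86.052, 426×0.220 = 93.72, 426×0.270 = 115.02.
χ² = (54−57.084)²/57.084 + (85−74.124)²/74.124 + (68−86.052)²/86.052 + (107−93.72)²/93.72 + (112−115.02)²/115.02
   = 0.167 + 1.596 + 3.787 + 1.882 + 0.079
The largest term is for Wed: 3.79.

Wed, 3.79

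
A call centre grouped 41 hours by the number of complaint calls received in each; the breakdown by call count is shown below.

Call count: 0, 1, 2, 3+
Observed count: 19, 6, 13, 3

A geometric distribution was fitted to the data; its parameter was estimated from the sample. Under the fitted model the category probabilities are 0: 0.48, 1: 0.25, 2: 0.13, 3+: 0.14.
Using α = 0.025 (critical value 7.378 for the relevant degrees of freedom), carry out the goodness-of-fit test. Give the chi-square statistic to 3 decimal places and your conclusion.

Expected counts E_i = n·p_i: 41×0.48 = 19.68, 41×0.25 = 10.25, 41×0.13 = 5.33, 41×0.14 = 5.74.
cat         O        E   (O−E)²/E
0          19    19.68     0.0235
1           6    10.25     1.7622
2          13     5.33    11.0373
3+          3     5.74     1.3079
Sum = 14.131
df = 2. Since 14.131 > 7.378, we reject H₀.

14.131; reject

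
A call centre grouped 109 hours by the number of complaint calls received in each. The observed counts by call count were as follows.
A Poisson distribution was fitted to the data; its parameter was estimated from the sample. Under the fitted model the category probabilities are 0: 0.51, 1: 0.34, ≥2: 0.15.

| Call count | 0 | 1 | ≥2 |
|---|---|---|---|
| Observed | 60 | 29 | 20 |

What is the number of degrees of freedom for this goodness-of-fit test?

There are k = 3 categories and 1 parameter estimated from the data, so df = 3 − 1 − 1 = 1.

1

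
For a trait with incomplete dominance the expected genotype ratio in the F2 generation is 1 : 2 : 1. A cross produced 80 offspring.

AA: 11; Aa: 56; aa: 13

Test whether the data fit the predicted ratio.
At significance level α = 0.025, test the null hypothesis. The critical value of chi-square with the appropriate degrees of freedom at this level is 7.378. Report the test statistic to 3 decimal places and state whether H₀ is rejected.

12.900; reject

Ratio total = 4. Expected counts: 80×1/4 = 20, 80×2/4 = 40, 80×1/4 = 20.
AA: (11 − 20)²/20 = 81/20 = 4.0500
Aa: (56 − 40)²/40 = 256/40 = 6.4000
aa: (13 − 20)²/20 = 49/20 = 2.4500
Sum = 12.900
df = 2. Since 12.900 > 7.378, we reject H₀.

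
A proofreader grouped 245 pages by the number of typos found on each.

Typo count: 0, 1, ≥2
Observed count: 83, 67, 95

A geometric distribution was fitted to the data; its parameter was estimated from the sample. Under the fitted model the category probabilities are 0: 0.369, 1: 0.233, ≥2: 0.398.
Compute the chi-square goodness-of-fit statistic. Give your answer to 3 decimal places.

2.393

Expected counts E_i = n·p_i: 245×0.369 = 90.405, 245×0.233 = 57.085, 245×0.398 = 97.51.
0: (83 − 90.405)²/90.405 = 54.834025/90.405 = 0.6065
1: (67 − 57.085)²/57.085 = 98.307225/57.085 = 1.7221
≥2: (95 − 97.51)²/97.51 = 6.3001/97.51 = 0.0646
Sum = 2.393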